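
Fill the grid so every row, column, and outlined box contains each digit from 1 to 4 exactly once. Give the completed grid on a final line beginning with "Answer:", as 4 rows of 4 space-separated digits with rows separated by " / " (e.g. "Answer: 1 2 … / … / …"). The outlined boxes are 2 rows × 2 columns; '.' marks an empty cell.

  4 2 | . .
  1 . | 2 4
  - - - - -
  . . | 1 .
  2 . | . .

Step 1. [r4c4∈{3}] nothing but 3 survives at r4c4, so r4c4=3.
Step 2. [r3c2∈{3,4}] r3c2 is the only open cell in row 3 admitting 4 ⇒ r3c2=4.
Step 3. [r3c4∈{2}] r3c4 is down to just 2, so r3c4=2.
Step 4. [r1c3∈{3}] r1c3 has the single candidate 3. So r1c3=3.
Step 5. [r1c4∈{1}] r1c4's peers cover all but 1. So r1c4=1.
Step 6. [r2c2∈{3}] only 3 remains possible at r2c2, so r2c2=3.
Step 7. [r4c2∈{1}] r4c2 is down to just 1, so r4c2=1.
Step 8. [r3c1∈{3}] r3c1 is down to just 3 ⇒ r3c1=3.
Step 9. [r4c3∈{4}] r4c3's peers cover all but 4, so r4c3=4.

Answer: 4 2 3 1 / 1 3 2 4 / 3 4 1 2 / 2 1 4 3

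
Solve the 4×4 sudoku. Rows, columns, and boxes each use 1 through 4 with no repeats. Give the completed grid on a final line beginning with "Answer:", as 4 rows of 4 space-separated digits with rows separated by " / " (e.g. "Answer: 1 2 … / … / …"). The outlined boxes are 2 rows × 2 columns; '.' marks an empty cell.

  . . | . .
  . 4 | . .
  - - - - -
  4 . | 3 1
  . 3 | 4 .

Step 1. [r1c2∈{1,2}] in col 2, 1 fits only at r1c2, so r1c2=1.
Step 2. [r1c3∈{2}] r1c3 is down to just 2. So r1c3=2.
Step 3. [r1c1∈{3}] only 3 remains possible at r1c1. So r1c1=3.
Step 4. [r2c1∈{2}] only 2 remains possible at r2c1 ⇒ r2c1=2.
Step 5. [r4c4∈{2}] r4c4's peers cover all but 2 ⇒ r4c4=2.
Step 6. [r4c1∈{1}] r4c1 is down to just 1, so r4c1=1.
Step 7. [r2c3∈{1}] only 1 remains possible at r2c3, so r2c3=1.
Step 8. [r1c4∈{4}] r1c4 has the single candidate 4. So r1c4=4.
Step 9. [r3c2∈{2}] r3c2 has the single candidate 2, so r3c2=2.
Step 10. [r2c4∈{3}] only 3 remains possible at r2c4. So r2c4=3.

Answer: 3 1 2 4 / 2 4 1 3 / 4 2 3 1 / 1 3 4 2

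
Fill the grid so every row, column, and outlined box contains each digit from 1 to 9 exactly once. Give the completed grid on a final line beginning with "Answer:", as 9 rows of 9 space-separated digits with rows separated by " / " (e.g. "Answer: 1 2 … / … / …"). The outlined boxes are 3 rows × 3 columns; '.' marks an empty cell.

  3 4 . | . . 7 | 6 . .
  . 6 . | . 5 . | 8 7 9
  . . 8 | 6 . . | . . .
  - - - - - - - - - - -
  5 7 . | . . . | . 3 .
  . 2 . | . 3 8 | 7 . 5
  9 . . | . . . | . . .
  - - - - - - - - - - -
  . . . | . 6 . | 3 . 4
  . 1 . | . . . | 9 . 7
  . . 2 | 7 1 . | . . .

Step 1. [r2c3∈{1}] r2c3 has the single candidate 1. So r2c3=1.
Step 2. [r7c8∈{1,2,5,8}] across row 7, 1 lands solely at r7c8 ⇒ r7c8=1.
Step 3. [r8c8∈{2,5,6,8}] box 9 places 2 nowhere but r8c8, so r8c8=2.
Step 4. [r4c9∈{1,2,6,8}] row 4 places 8 nowhere but r4c9, so r4c9=8.
Step 5. [r1c8∈{5}] only 5 remains possible at r1c8, so r1c8=5.
Step 6. [r3c8∈{4}] r3c8 is down to just 4, so r3c8=4.
Step 7. [r6c8∈{6}] only 6 remains possible at r6c8. So r6c8=6.
Step 8. [r4c6∈{1,2,4,6,9}] r4c6 is the only open cell in col 6 admitting 6 ⇒ r4c6=6.
Step 9. [r4c3∈{4}] r4c3 is down to just 4. So r4c3=4.
Step 10. [r5c4∈{1,4,9}] in row 5, 4 fits only at r5c4 ⇒ r5c4=4.
Step 11. [r2c6∈{2,3,4}] across row 2, 4 lands solely at r2c6. So r2c6=4.
Step 12. [r1c3∈{9}] nothing but 9 survives at r1c3, so r1c3=9.
Step 13. [r9c1∈{4,6,8}] across row 9, 4 lands solely at r9c1 ⇒ r9c1=4.
Step 14. [r6c2∈{3,8}] r6c2 is the only open cell in row 6 admitting 8 ⇒ r6c2=8.
Step 15. [r9c2∈{3,5,9}] r9c2 is the only open cell in col 2 admitting 3. So r9c2=3.
Step 16. [r9c6∈{5,9}] row 9 places 9 nowhere but r9c6, so r9c6=9.
Step 17. [r3c9∈{1,2,3}] across col 9, 3 lands solely at r3c9, so r3c9=3.
Step 18. [r4c4∈{1,2,9}] r4c4 is the only open cell in col 4 admitting 9. So r4c4=9.
Step 19. [r4c5∈{2}] r4c5 has the single candidate 2 ⇒ r4c5=2.
Step 20. [r4c7∈{1}] nothing but 1 survives at r4c7. So r4c7=1.
Step 21. [r3c7∈{2}] r3c7's peers cover all but 2, so r3c7=2.
Step 22. [r1c4∈{1,2,8}] r1c4 is the only open cell in row 1 admitting 2. So r1c4=2.
Step 23. [r6c4∈{1,5}] 1 has one home in col 4: r6c4, so r6c4=1.
Step 24. [r7c3∈{5,7}] 7 has one home in col 3: r7c3. So r7c3=7.
Step 25. [r8c3∈{5,6}] 5 has one home in col 3: r8c3, so r8c3=5.
Step 26. [r7c4∈{5,8}] across col 4, 5 lands solely at r7c4, so r7c4=5.
Step 27. [r8c4∈{3,8}] across col 4, 8 lands solely at r8c4. So r8c4=8.
Step 28. [r8c1∈{6}] only 6 remains possible at r8c1. So r8c1=6.
Step 29. [r1c5∈{8}] nothing but 8 survives at r1c5, so r1c5=8.
Step 30. [r6c6∈{5}] r6c6's peers cover all but 5. So r6c6=5.
Step 31. [r3c5∈{9}] nothing but 9 survives at r3c5, so r3c5=9.
Step 32. [r1c9∈{1}] r1c9 has the single candidate 1. So r1c9=1.
Step 33. [r3c1∈{7}] r3c1 has the single candidate 7 ⇒ r3c1=7.
Step 34. [r9c8∈{8}] r9c8's peers cover all but 8, so r9c8=8.
Step 35. [r8c5∈{4}] r8c5 has the single candidate 4, so r8c5=4.
Step 36. [r3c2∈{5}] r3c2's peers cover all but 5, so r3c2=5.
Step 37. [r7c2∈{9}] only 9 remains possible at r7c2 ⇒ r7c2=9.
Step 38. [r6c5∈{7}] r6c5's peers cover all but 7, so r6c5=7.
Step 39. [r3c6∈{1}] only 1 remains possible at r3c6. So r3c6=1.
Step 40. [r5c3∈{6}] r5c3 has the single candidate 6 ⇒ r5c3=6.
Step 41. [r2c4∈{3}] only 3 remains possible at r2c4. So r2c4=3.
Step 42. [r2c1∈{2}] nothing but 2 survives at r2c1. So r2c1=2.
Step 43. [r9c7∈{5}] r9c7 is down to just 5, so r9c7=5.
Step 44. [r6c7∈{4}] only 4 remains possible at r6c7. So r6c7=4.
Step 45. [r9c9∈{6}] r9c9 has the single candidate 6, so r9c9=6.
Step 46. [r7c1∈{8}] nothing but 8 survives at r7c1, so r7c1=8.
Step 47. [r5c1∈{1}] only 1 remains possible at r5c1 ⇒ r5c1=1.
Step 48. [r7c6∈{2}] r7c6 is down to just 2, so r7c6=2.
Step 49. [r6c3∈{3}] nothing but 3 survives at r6c3. So r6c3=3.
Step 50. [r5c8∈{9}] r5c8 has the single candidate 9. So r5c8=9.
Step 51. [r6c9∈{2}] only 2 remains possible at r6c9, so r6c9=2.
Step 52. [r8c6∈{3}] r8c6 has the single candidate 3 ⇒ r8c6=3.

Answer: 3 4 9 2 8 7 6 5 1 / 2 6 1 3 5 4 8 7 9 / 7 5 8 6 9 1 2 4 3 / 5 7 4 9 2 6 1 3 8 / 1 2 6 4 3 8 7 9 5 / 9 8 3 1 7 5 4 6 2 / 8 9 7 5 6 2 3 1 4 / 6 1 5 8 4 3 9 2 7 / 4 3 2 7 1 9 5 8 6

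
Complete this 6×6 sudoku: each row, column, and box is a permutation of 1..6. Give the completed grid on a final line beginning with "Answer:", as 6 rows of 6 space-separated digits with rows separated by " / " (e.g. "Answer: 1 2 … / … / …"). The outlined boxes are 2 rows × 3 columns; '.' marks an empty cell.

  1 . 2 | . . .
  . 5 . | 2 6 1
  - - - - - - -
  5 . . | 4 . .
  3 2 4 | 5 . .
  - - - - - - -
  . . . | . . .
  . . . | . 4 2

Step 1. [r6c1∈{6}] only 6 remains possible at r6c1 ⇒ r6c1=6.
Step 2. [r1c4∈{3}] r1c4 has the single candidate 3. So r1c4=3.
Step 3. [r6c4∈{1}] nothing but 1 survives at r6c4, so r6c4=1.
Step 4. [r6c2∈{3}] r6c2 is down to just 3 ⇒ r6c2=3.
Step 5. [r3c3∈{1,6}] r3c3 is the only open cell in col 3 admitting 6. So r3c3=6.
Step 6. [r2c1∈{4}] r2c1 has the single candidate 4, so r2c1=4.
Step 7. [r1c5∈{5}] r1c5 is down to just 5. So r1c5=5.
Step 8. [r5c6∈{3,5,6}] col 6 places 5 nowhere but r5c6, so r5c6=5.
Step 9. [r3c5∈{1,2,3}] r3c5 is the only open cell in row 3 admitting 2. So r3c5=2.
Step 10. [r5c3∈{1}] r5c3's peers cover all but 1, so r5c3=1.
Step 11. [r3c2∈{1}] nothing but 1 survives at r3c2. So r3c2=1.
Step 12. [r5c1∈{2}] only 2 remains possible at r5c1. So r5c1=2.
Step 13. [r2c3∈{3}] r2c3 is down to just 3 ⇒ r2c3=3.
Step 14. [r4c5∈{1}] r4c5 is down to just 1. So r4c5=1.
Step 15. [r3c6∈{3}] nothing but 3 survives at r3c6 ⇒ r3c6=3.
Step 16. [r5c4∈{6}] r5c4 has the single candidate 6, so r5c4=6.
Step 17. [r5c5∈{3}] only 3 remains possible at r5c5. So r5c5=3.
Step 18. [r1c6∈{4}] r1c6 has the single candidate 4. So r1c6=4.
Step 19. [r6c3∈{5}] r6c3's peers cover all but 5, so r6c3=5.
Step 20. [r1c2∈{6}] r1c2's peers cover all but 6, so r1c2=6.
Step 21. [r5c2∈{4}] r5c2's peers cover all but 4. So r5c2=4.
Step 22. [r4c6∈{6}] r4c6's peers cover all but 6. So r4c6=6.

Answer: 1 6 2 3 5 4 / 4 5 3 2 6 1 / 5 1 6 4 2 3 / 3 2 4 5 1 6 / 2 4 1 6 3 5 / 6 3 5 1 4 2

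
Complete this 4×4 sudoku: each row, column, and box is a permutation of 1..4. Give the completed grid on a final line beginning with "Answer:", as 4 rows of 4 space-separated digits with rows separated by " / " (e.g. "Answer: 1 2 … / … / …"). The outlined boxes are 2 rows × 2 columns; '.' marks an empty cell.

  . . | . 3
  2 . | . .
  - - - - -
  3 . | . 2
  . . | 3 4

Step 1. [r1c1∈{1,4}] 4 has one home in col 1: r1c1, so r1c1=4.
Step 2. [r1c2∈{1}] nothing but 1 survives at r1c2, so r1c2=1.
Step 3. [r2c3∈{1,4}] 4 has one home in row 2: r2c3 ⇒ r2c3=4.
Step 4. [r1c3∈{2}] r1c3 has the single candidate 2 ⇒ r1c3=2.
Step 5. [r4c1∈{1}] nothing but 1 survives at r4c1, so r4c1=1.
Step 6. [r2c2∈{3}] r2c2 is down to just 3 ⇒ r2c2=3.
Step 7. [r3c3∈{1}] nothing but 1 survives at r3c3. So r3c3=1.
Step 8. [r3c2∈{4}] r3c2 is down to just 4. So r3c2=4.
Step 9. [r2c4∈{1}] r2c4's peers cover all but 1, so r2c4=1.
Step 10. [r4c2∈{2}] only 2 remains possible at r4c2. So r4c2=2.

Answer: 4 1 2 3 / 2 3 4 1 / 3 4 1 2 / 1 2 3 4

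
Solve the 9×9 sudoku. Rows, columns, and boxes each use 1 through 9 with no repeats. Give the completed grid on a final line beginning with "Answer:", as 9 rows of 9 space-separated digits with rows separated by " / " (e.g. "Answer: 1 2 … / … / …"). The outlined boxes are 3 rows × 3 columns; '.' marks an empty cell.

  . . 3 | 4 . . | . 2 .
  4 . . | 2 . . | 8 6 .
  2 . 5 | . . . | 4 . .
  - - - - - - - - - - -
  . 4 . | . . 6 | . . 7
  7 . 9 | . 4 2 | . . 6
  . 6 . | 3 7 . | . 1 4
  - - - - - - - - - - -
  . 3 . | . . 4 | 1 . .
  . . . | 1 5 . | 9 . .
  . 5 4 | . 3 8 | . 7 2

Step 1. [r4c5∈{1,8,9}] box 5 places 1 nowhere but r4c5. So r4c5=1.
Step 2. [r2c5∈{9}] nothing but 9 survives at r2c5 ⇒ r2c5=9.
Step 3. [r2c3∈{1,7}] r2c3 is the only open cell in col 3 admitting 1. So r2c3=1.
Step 4. [r8c6∈{7}] r8c6 has the single candidate 7, so r8c6=7.
Step 5. [r1c1∈{6,8,9}] 6 has one home in box 1: r1c1, so r1c1=6.
Step 6. [r8c1∈{8}] only 8 remains possible at r8c1, so r8c1=8.
Step 7. [r4c8∈{3,5,8,9}] box 6 places 9 nowhere but r4c8, so r4c8=9.
Step 8. [r3c8∈{3}] only 3 remains possible at r3c8, so r3c8=3.
Step 9. [r5c8∈{5,8}] 8 has one home in box 6: r5c8, so r5c8=8.
Step 10. [r2c9∈{5}] r2c9's peers cover all but 5, so r2c9=5.
Step 11. [r3c4∈{6,7,8}] r3c4 is the only open cell in col 4 admitting 7, so r3c4=7.
Step 12. [r6c1∈{5}] r6c1's peers cover all but 5 ⇒ r6c1=5.
Step 13. [r4c4∈{5,8}] 8 has one home in col 4: r4c4. So r4c4=8.
Step 14. [r4c3∈{2}] only 2 remains possible at r4c3. So r4c3=2.
Step 15. [r3c5∈{6,8}] row 3 places 6 nowhere but r3c5, so r3c5=6.
Step 16. [r7c1∈{9}] r7c1 has the single candidate 9, so r7c1=9.
Step 17. [r3c6∈{1}] r3c6's peers cover all but 1. So r3c6=1.
Step 18. [r7c4∈{6}] nothing but 6 survives at r7c4 ⇒ r7c4=6.
Step 19. [r3c9∈{9}] r3c9's peers cover all but 9, so r3c9=9.
Step 20. [r1c2∈{7,8,9}] in row 1, 9 fits only at r1c2, so r1c2=9.
Step 21. [r5c7∈{3,5}] in row 5, 3 fits only at r5c7, so r5c7=3.
Step 22. [r8c2∈{2}] r8c2 has the single candidate 2 ⇒ r8c2=2.
Step 23. [r1c7∈{7}] r1c7 has the single candidate 7, so r1c7=7.
Step 24. [r1c5∈{8}] r1c5's peers cover all but 8. So r1c5=8.
Step 25. [r8c8∈{4}] r8c8's peers cover all but 4. So r8c8=4.
Step 26. [r1c6∈{5}] r1c6 has the single candidate 5. So r1c6=5.
Step 27. [r8c3∈{6}] r8c3's peers cover all but 6. So r8c3=6.
Step 28. [r6c3∈{8}] r6c3 is down to just 8, so r6c3=8.
Step 29. [r2c2∈{7}] r2c2's peers cover all but 7. So r2c2=7.
Step 30. [r6c6∈{9}] nothing but 9 survives at r6c6. So r6c6=9.
Step 31. [r9c4∈{9}] r9c4's peers cover all but 9. So r9c4=9.
Step 32. [r4c7∈{5}] nothing but 5 survives at r4c7 ⇒ r4c7=5.
Step 33. [r3c2∈{8}] nothing but 8 survives at r3c2, so r3c2=8.
Step 34. [r8c9∈{3}] r8c9 is down to just 3 ⇒ r8c9=3.
Step 35. [r7c8∈{5}] r7c8's peers cover all but 5, so r7c8=5.
Step 36. [r6c7∈{2}] r6c7 has the single candidate 2 ⇒ r6c7=2.
Step 37. [r5c4∈{5}] r5c4's peers cover all but 5. So r5c4=5.
Step 38. [r5c2∈{1}] only 1 remains possible at r5c2, so r5c2=1.
Step 39. [r9c7∈{6}] only 6 remains possible at r9c7, so r9c7=6.
Step 40. [r1c9∈{1}] r1c9's peers cover all but 1, so r1c9=1.
Step 41. [r9c1∈{1}] r9c1 has the single candidate 1 ⇒ r9c1=1.
Step 42. [r7c5∈{2}] r7c5 has the single candidate 2 ⇒ r7c5=2.
Step 43. [r7c9∈{8}] r7c9 has the single candidate 8 ⇒ r7c9=8.
Step 44. [r4c1∈{3}] r4c1 is down to just 3, so r4c1=3.
Step 45. [r7c3∈{7}] r7c3's peers cover all but 7, so r7c3=7.
Step 46. [r2c6∈{3}] r2c6 is down to just 3, so r2c6=3.

Answer: 6 9 3 4 8 5 7 2 1 / 4 7 1 2 9 3 8 6 5 / 2 8 5 7 6 1 4 3 9 / 3 4 2 8 1 6 5 9 7 / 7 1 9 5 4 2 3 8 6 / 5 6 8 3 7 9 2 1 4 / 9 3 7 6 2 4 1 5 8 / 8 2 6 1 5 7 9 4 3 / 1 5 4 9 3 8 6 7 2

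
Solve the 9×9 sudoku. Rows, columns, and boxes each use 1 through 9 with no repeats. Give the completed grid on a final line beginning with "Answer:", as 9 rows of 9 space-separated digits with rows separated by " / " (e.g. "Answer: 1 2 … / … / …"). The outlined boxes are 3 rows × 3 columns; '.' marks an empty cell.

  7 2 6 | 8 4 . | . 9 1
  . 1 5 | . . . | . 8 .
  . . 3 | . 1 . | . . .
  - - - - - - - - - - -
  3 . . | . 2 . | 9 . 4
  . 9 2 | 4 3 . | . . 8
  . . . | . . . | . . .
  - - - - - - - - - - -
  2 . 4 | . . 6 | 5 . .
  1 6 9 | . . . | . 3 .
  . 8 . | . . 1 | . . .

Step 1. [r9c3∈{7}] r9c3's peers cover all but 7, so r9c3=7.
Step 2. [r1c6∈{3,5}] across row 1, 5 lands solely at r1c6, so r1c6=5.
Step 3. [r5c6∈{7}] r5c6 has the single candidate 7 ⇒ r5c6=7.
Step 4. [r2c6∈{2,3,9}] across col 6, 3 lands solely at r2c6, so r2c6=3.
Step 5. [r3c2∈{4}] nothing but 4 survives at r3c2 ⇒ r3c2=4.
Step 6. [r2c7∈{2,4,6,7}] in row 2, 4 fits only at r2c7, so r2c7=4.
Step 7. [r7c5∈{7,8,9}] row 7 places 8 nowhere but r7c5 ⇒ r7c5=8.
Step 8. [r6c9∈{2,3,5,6,7}] across col 9, 3 lands solely at r6c9 ⇒ r6c9=3.
Step 9. [r3c9∈{2,5,6,7}] 5 has one home in col 9: r3c9, so r3c9=5.
Step 10. [r9c1∈{5}] only 5 remains possible at r9c1 ⇒ r9c1=5.
Step 11. [r9c5∈{9}] r9c5 has the single candidate 9. So r9c5=9.
Step 12. [r5c8∈{1,5,6}] row 5 places 5 nowhere but r5c8, so r5c8=5.
Step 13. [r5c7∈{1,6}] across row 5, 1 lands solely at r5c7. So r5c7=1.
Step 14. [r9c4∈{2,3}] r9c4 is the only open cell in row 9 admitting 3, so r9c4=3.
Step 15. [r7c4∈{7}] nothing but 7 survives at r7c4 ⇒ r7c4=7.
Step 16. [r4c6∈{8}] only 8 remains possible at r4c6. So r4c6=8.
Step 17. [r6c1∈{4,6,8}] row 6 places 4 nowhere but r6c1. So r6c1=4.
Step 18. [r2c1∈{9}] r2c1 has the single candidate 9, so r2c1=9.
Step 19. [r8c5∈{5}] nothing but 5 survives at r8c5, so r8c5=5.
Step 20. [r8c4∈{2}] only 2 remains possible at r8c4, so r8c4=2.
Step 21. [r2c4∈{6}] r2c4 has the single candidate 6. So r2c4=6.
Step 22. [r4c8∈{6,7}] row 4 places 6 nowhere but r4c8 ⇒ r4c8=6.
Step 23. [r2c9∈{2,7}] 2 has one home in row 2: r2c9. So r2c9=2.
Step 24. [r3c4∈{9}] r3c4's peers cover all but 9. So r3c4=9.
Step 25. [r4c3∈{1}] r4c3 is down to just 1. So r4c3=1.
Step 26. [r4c4∈{5}] only 5 remains possible at r4c4, so r4c4=5.
Step 27. [r3c7∈{6,7}] across row 3, 6 lands solely at r3c7 ⇒ r3c7=6.
Step 28. [r9c7∈{2}] only 2 remains possible at r9c7 ⇒ r9c7=2.
Step 29. [r6c7∈{7}] nothing but 7 survives at r6c7 ⇒ r6c7=7.
Step 30. [r3c8∈{7}] r3c8 has the single candidate 7 ⇒ r3c8=7.
Step 31. [r3c6∈{2}] r3c6's peers cover all but 2. So r3c6=2.
Step 32. [r5c1∈{6}] nothing but 6 survives at r5c1. So r5c1=6.
Step 33. [r8c9∈{7}] r8c9 is down to just 7 ⇒ r8c9=7.
Step 34. [r6c3∈{8}] r6c3's peers cover all but 8, so r6c3=8.
Step 35. [r6c5∈{6}] r6c5 has the single candidate 6, so r6c5=6.
Step 36. [r9c8∈{4}] only 4 remains possible at r9c8. So r9c8=4.
Step 37. [r4c2∈{7}] r4c2 has the single candidate 7 ⇒ r4c2=7.
Step 38. [r1c7∈{3}] r1c7's peers cover all but 3 ⇒ r1c7=3.
Step 39. [r8c7∈{8}] only 8 remains possible at r8c7 ⇒ r8c7=8.
Step 40. [r6c8∈{2}] only 2 remains possible at r6c8, so r6c8=2.
Step 41. [r6c4∈{1}] r6c4 has the single candidate 1. So r6c4=1.
Step 42. [r8c6∈{4}] r8c6 has the single candidate 4 ⇒ r8c6=4.
Step 43. [r6c6∈{9}] nothing but 9 survives at r6c6. So r6c6=9.
Step 44. [r6c2∈{5}] only 5 remains possible at r6c2. So r6c2=5.
Step 45. [r7c9∈{9}] r7c9 has the single candidate 9 ⇒ r7c9=9.
Step 46. [r9c9∈{6}] only 6 remains possible at r9c9. So r9c9=6.
Step 47. [r7c2∈{3}] nothing but 3 survives at r7c2, so r7c2=3.
Step 48. [r3c1∈{8}] r3c1 has the single candidate 8 ⇒ r3c1=8.
Step 49. [r7c8∈{1}] nothing but 1 survives at r7c8, so r7c8=1.
Step 50. [r2c5∈{7}] r2c5 has the single candidate 7 ⇒ r2c5=7.

Answer: 7 2 6 8 4 5 3 9 1 / 9 1 5 6 7 3 4 8 2 / 8 4 3 9 1 2 6 7 5 / 3 7 1 5 2 8 9 6 4 / 6 9 2 4 3 7 1 5 8 / 4 5 8 1 6 9 7 2 3 / 2 3 4 7 8 6 5 1 9 / 1 6 9 2 5 4 8 3 7 / 5 8 7 3 9 1 2 4 6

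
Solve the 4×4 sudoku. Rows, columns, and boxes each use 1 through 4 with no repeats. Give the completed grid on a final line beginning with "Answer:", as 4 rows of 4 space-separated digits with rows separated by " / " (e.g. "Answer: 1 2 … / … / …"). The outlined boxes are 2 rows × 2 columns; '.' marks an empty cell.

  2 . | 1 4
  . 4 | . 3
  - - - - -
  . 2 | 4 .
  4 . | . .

Step 1. [r4c2∈{1,3}] in col 2, 1 fits only at r4c2, so r4c2=1.
Step 2. [r4c3∈{2,3}] 3 has one home in row 4: r4c3. So r4c3=3.
Step 3. [r3c4∈{1}] only 1 remains possible at r3c4, so r3c4=1.
Step 4. [r3c1∈{3}] r3c1 has the single candidate 3, so r3c1=3.
Step 5. [r2c1∈{1}] only 1 remains possible at r2c1. So r2c1=1.
Step 6. [r2c3∈{2}] r2c3 is down to just 2. So r2c3=2.
Step 7. [r1c2∈{3}] r1c2 has the single candidate 3. So r1c2=3.
Step 8. [r4c4∈{2}] r4c4's peers cover all but 2 ⇒ r4c4=2.

Answer: 2 3 1 4 / 1 4 2 3 / 3 2 4 1 / 4 1 3 2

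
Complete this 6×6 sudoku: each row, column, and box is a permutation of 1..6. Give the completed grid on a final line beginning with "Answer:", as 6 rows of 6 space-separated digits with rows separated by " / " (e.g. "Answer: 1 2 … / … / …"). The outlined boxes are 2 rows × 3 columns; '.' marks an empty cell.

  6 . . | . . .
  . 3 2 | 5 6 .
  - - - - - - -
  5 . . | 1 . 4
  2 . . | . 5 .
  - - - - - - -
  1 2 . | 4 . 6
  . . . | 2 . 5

Step 1. [r1c5∈{1,2,3,4}] across col 5, 4 lands solely at r1c5. So r1c5=4.
Step 2. [r6c1∈{3,4}] r6c1 is the only open cell in col 1 admitting 3 ⇒ r6c1=3.
Step 3. [r3c2∈{6}] r3c2 has the single candidate 6. So r3c2=6.
Step 4. [r4c6∈{3}] r4c6 has the single candidate 3 ⇒ r4c6=3.
Step 5. [r6c2∈{4}] nothing but 4 survives at r6c2 ⇒ r6c2=4.
Step 6. [r1c2∈{1,5}] r1c2 is the only open cell in col 2 admitting 5. So r1c2=5.
Step 7. [r1c3∈{1}] only 1 remains possible at r1c3 ⇒ r1c3=1.
Step 8. [r1c4∈{3}] r1c4's peers cover all but 3 ⇒ r1c4=3.
Step 9. [r6c5∈{1}] r6c5 is down to just 1, so r6c5=1.
Step 10. [r4c4∈{6}] r4c4 has the single candidate 6 ⇒ r4c4=6.
Step 11. [r1c6∈{2}] nothing but 2 survives at r1c6, so r1c6=2.
Step 12. [r4c3∈{4}] r4c3 has the single candidate 4, so r4c3=4.
Step 13. [r4c2∈{1}] nothing but 1 survives at r4c2 ⇒ r4c2=1.
Step 14. [r3c3∈{3}] r3c3's peers cover all but 3. So r3c3=3.
Step 15. [r3c5∈{2}] r3c5's peers cover all but 2 ⇒ r3c5=2.
Step 16. [r2c6∈{1}] nothing but 1 survives at r2c6. So r2c6=1.
Step 17. [r6c3∈{6}] nothing but 6 survives at r6c3, so r6c3=6.
Step 18. [r5c5∈{3}] only 3 remains possible at r5c5 ⇒ r5c5=3.
Step 19. [r2c1∈{4}] r2c1 has the single candidate 4 ⇒ r2c1=4.
Step 20. [r5c3∈{5}] r5c3 is down to just 5. So r5c3=5.

Answer: 6 5 1 3 4 2 / 4 3 2 5 6 1 / 5 6 3 1 2 4 / 2 1 4 6 5 3 / 1 2 5 4 3 6 / 3 4 6 2 1 5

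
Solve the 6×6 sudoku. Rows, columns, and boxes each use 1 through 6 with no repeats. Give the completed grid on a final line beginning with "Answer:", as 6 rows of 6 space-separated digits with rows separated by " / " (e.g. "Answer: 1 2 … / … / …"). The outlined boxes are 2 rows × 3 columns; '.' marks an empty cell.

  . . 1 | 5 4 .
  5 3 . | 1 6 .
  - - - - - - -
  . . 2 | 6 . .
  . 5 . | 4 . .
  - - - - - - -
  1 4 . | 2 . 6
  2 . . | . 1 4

Step 1. [r1c6∈{2,3}] row 1 places 3 nowhere but r1c6. So r1c6=3.
Step 2. [r5c5∈{3,5}] 5 has one home in box 6: r5c5, so r5c5=5.
Step 3. [r6c3∈{3,5,6}] row 6 places 5 nowhere but r6c3, so r6c3=5.
Step 4. [r4c3∈{3,6}] in col 3, 6 fits only at r4c3. So r4c3=6.
Step 5. [r4c5∈{2,3}] r4c5 is the only open cell in col 5 admitting 2 ⇒ r4c5=2.
Step 6. [r1c2∈{2,6}] in row 1, 2 fits only at r1c2. So r1c2=2.
Step 7. [r3c5∈{3}] r3c5's peers cover all but 3, so r3c5=3.
Step 8. [r3c6∈{1,5}] 5 has one home in row 3: r3c6, so r3c6=5.
Step 9. [r4c6∈{1}] nothing but 1 survives at r4c6, so r4c6=1.
Step 10. [r2c3∈{4}] r2c3's peers cover all but 4. So r2c3=4.
Step 11. [r4c1∈{3}] nothing but 3 survives at r4c1. So r4c1=3.
Step 12. [r6c4∈{3}] nothing but 3 survives at r6c4, so r6c4=3.
Step 13. [r2c6∈{2}] only 2 remains possible at r2c6 ⇒ r2c6=2.
Step 14. [r3c2∈{1}] r3c2 is down to just 1. So r3c2=1.
Step 15. [r6c2∈{6}] r6c2 is down to just 6 ⇒ r6c2=6.
Step 16. [r1c1∈{6}] only 6 remains possible at r1c1 ⇒ r1c1=6.
Step 17. [r3c1∈{4}] r3c1's peers cover all but 4. So r3c1=4.
Step 18. [r5c3∈{3}] r5c3 has the single candidate 3, so r5c3=3.

Answer: 6 2 1 5 4 3 / 5 3 4 1 6 2 / 4 1 2 6 3 5 / 3 5 6 4 2 1 / 1 4 3 2 5 6 / 2 6 5 3 1 4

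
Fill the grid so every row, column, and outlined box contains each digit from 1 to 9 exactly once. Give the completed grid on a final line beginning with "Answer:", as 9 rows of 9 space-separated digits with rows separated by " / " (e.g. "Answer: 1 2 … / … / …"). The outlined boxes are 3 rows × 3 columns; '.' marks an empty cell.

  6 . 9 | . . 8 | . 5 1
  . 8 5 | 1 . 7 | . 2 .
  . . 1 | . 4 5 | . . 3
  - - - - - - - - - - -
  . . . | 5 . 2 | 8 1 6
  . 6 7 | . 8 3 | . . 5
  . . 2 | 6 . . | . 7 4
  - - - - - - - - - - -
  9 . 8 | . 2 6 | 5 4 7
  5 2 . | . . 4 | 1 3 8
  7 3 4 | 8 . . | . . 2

Step 1. [r5c8∈{9}] nothing but 9 survives at r5c8. So r5c8=9.
Step 2. [r9c7∈{6,9}] across box 9, 9 lands solely at r9c7 ⇒ r9c7=9.
Step 3. [r6c6∈{1,9}] r6c6 is the only open cell in col 6 admitting 9 ⇒ r6c6=9.
Step 4. [r2c1∈{3,4}] box 1 places 3 nowhere but r2c1 ⇒ r2c1=3.
Step 5. [r6c5∈{1}] only 1 remains possible at r6c5 ⇒ r6c5=1.
Step 6. [r3c4∈{2,9}] r3c4 is the only open cell in row 3 admitting 9, so r3c4=9.
Step 7. [r1c2∈{4,7}] in box 1, 4 fits only at r1c2 ⇒ r1c2=4.
Step 8. [r5c1∈{1,4}] r5c1 is the only open cell in row 5 admitting 1, so r5c1=1.
Step 9. [r9c8∈{6}] r9c8 has the single candidate 6, so r9c8=6.
Step 10. [r3c7∈{6,7}] across row 3, 6 lands solely at r3c7. So r3c7=6.
Step 11. [r7c4∈{3}] r7c4 is down to just 3 ⇒ r7c4=3.
Step 12. [r4c5∈{7}] r4c5's peers cover all but 7 ⇒ r4c5=7.
Step 13. [r9c6∈{1}] r9c6 is down to just 1 ⇒ r9c6=1.
Step 14. [r2c5∈{6}] r2c5 has the single candidate 6 ⇒ r2c5=6.
Step 15. [r2c9∈{9}] r2c9 is down to just 9, so r2c9=9.
Step 16. [r9c5∈{5}] r9c5's peers cover all but 5, so r9c5=5.
Step 17. [r8c5∈{9}] only 9 remains possible at r8c5. So r8c5=9.
Step 18. [r6c2∈{5}] nothing but 5 survives at r6c2 ⇒ r6c2=5.
Step 19. [r6c1∈{8}] r6c1 is down to just 8. So r6c1=8.
Step 20. [r8c3∈{6}] r8c3's peers cover all but 6, so r8c3=6.
Step 21. [r2c7∈{4}] r2c7's peers cover all but 4, so r2c7=4.
Step 22. [r5c4∈{4}] r5c4's peers cover all but 4. So r5c4=4.
Step 23. [r6c7∈{3}] nothing but 3 survives at r6c7, so r6c7=3.
Step 24. [r3c1∈{2}] r3c1 is down to just 2 ⇒ r3c1=2.
Step 25. [r4c3∈{3}] r4c3 has the single candidate 3. So r4c3=3.
Step 26. [r5c7∈{2}] r5c7's peers cover all but 2, so r5c7=2.
Step 27. [r1c7∈{7}] r1c7 is down to just 7. So r1c7=7.
Step 28. [r1c4∈{2}] nothing but 2 survives at r1c4, so r1c4=2.
Step 29. [r4c2∈{9}] r4c2 is down to just 9. So r4c2=9.
Step 30. [r1c5∈{3}] r1c5's peers cover all but 3, so r1c5=3.
Step 31. [r4c1∈{4}] r4c1 is down to just 4. So r4c1=4.
Step 32. [r3c8∈{8}] r3c8 has the single candidate 8, so r3c8=8.
Step 33. [r3c2∈{7}] r3c2's peers cover all but 7, so r3c2=7.
Step 34. [r7c2∈{1}] nothing but 1 survives at r7c2 ⇒ r7c2=1.
Step 35. [r8c4∈{7}] r8c4 is down to just 7, so r8c4=7.

Answer: 6 4 9 2 3 8 7 5 1 / 3 8 5 1 6 7 4 2 9 / 2 7 1 9 4 5 6 8 3 / 4 9 3 5 7 2 8 1 6 / 1 6 7 4 8 3 2 9 5 / 8 5 2 6 1 9 3 7 4 / 9 1 8 3 2 6 5 4 7 / 5 2 6 7 9 4 1 3 8 / 7 3 4 8 5 1 9 6 2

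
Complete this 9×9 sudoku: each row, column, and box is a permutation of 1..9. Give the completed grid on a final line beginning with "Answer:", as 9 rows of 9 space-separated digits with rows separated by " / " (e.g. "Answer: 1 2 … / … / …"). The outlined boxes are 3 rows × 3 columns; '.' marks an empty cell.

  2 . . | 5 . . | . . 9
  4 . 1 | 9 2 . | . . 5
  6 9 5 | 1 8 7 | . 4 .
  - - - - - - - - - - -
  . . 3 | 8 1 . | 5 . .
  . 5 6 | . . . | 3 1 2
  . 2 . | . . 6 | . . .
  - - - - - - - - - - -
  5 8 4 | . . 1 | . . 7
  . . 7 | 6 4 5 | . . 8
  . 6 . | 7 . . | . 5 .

Step 1. [r1c7∈{1,6,7,8}] in row 1, 1 fits only at r1c7 ⇒ r1c7=1.
Step 2. [r2c6∈{3}] nothing but 3 survives at r2c6 ⇒ r2c6=3.
Step 3. [r6c1∈{1,7,8,9}] r6c1 is the only open cell in row 6 admitting 1, so r6c1=1.
Step 4. [r6c9∈{4}] only 4 remains possible at r6c9, so r6c9=4.
Step 5. [r7c4∈{2,3}] in col 4, 2 fits only at r7c4. So r7c4=2.
Step 6. [r8c8∈{2,3,9}] 2 has one home in col 8: r8c8, so r8c8=2.
Step 7. [r8c7∈{9}] r8c7 is down to just 9. So r8c7=9.
Step 8. [r7c5∈{3,9}] across row 7, 9 lands solely at r7c5, so r7c5=9.
Step 9. [r2c2∈{7}] r2c2 has the single candidate 7, so r2c2=7.
Step 10. [r1c8∈{3,6,7,8}] across row 1, 7 lands solely at r1c8 ⇒ r1c8=7.
Step 11. [r9c5∈{3}] r9c5 has the single candidate 3. So r9c5=3.
Step 12. [r9c1∈{9}] r9c1's peers cover all but 9 ⇒ r9c1=9.
Step 13. [r5c5∈{7}] only 7 remains possible at r5c5. So r5c5=7.
Step 14. [r5c4∈{4}] nothing but 4 survives at r5c4, so r5c4=4.
Step 15. [r6c3∈{8,9}] across col 3, 9 lands solely at r6c3. So r6c3=9.
Step 16. [r6c8∈{8}] r6c8 has the single candidate 8 ⇒ r6c8=8.
Step 17. [r2c8∈{6}] r2c8's peers cover all but 6. So r2c8=6.
Step 18. [r8c1∈{3}] r8c1 is down to just 3. So r8c1=3.
Step 19. [r4c6∈{2,9}] in row 4, 2 fits only at r4c6 ⇒ r4c6=2.
Step 20. [r7c8∈{3}] r7c8 is down to just 3, so r7c8=3.
Step 21. [r4c9∈{6}] r4c9 has the single candidate 6. So r4c9=6.
Step 22. [r9c3∈{2}] nothing but 2 survives at r9c3 ⇒ r9c3=2.
Step 23. [r4c2∈{4}] r4c2 has the single candidate 4 ⇒ r4c2=4.
Step 24. [r5c1∈{8}] r5c1 has the single candidate 8 ⇒ r5c1=8.
Step 25. [r5c6∈{9}] r5c6 is down to just 9. So r5c6=9.
Step 26. [r2c7∈{8}] r2c7's peers cover all but 8, so r2c7=8.
Step 27. [r3c7∈{2}] r3c7 has the single candidate 2 ⇒ r3c7=2.
Step 28. [r6c4∈{3}] r6c4's peers cover all but 3, so r6c4=3.
Step 29. [r8c2∈{1}] r8c2 has the single candidate 1, so r8c2=1.
Step 30. [r9c6∈{8}] only 8 remains possible at r9c6, so r9c6=8.
Step 31. [r4c1∈{7}] only 7 remains possible at r4c1 ⇒ r4c1=7.
Step 32. [r3c9∈{3}] nothing but 3 survives at r3c9, so r3c9=3.
Step 33. [r4c8∈{9}] r4c8's peers cover all but 9. So r4c8=9.
Step 34. [r1c5∈{6}] nothing but 6 survives at r1c5, so r1c5=6.
Step 35. [r7c7∈{6}] only 6 remains possible at r7c7 ⇒ r7c7=6.
Step 36. [r1c6∈{4}] nothing but 4 survives at r1c6 ⇒ r1c6=4.
Step 37. [r1c2∈{3}] nothing but 3 survives at r1c2. So r1c2=3.
Step 38. [r9c7∈{4}] only 4 remains possible at r9c7. So r9c7=4.
Step 39. [r9c9∈{1}] only 1 remains possible at r9c9, so r9c9=1.
Step 40. [r1c3∈{8}] only 8 remains possible at r1c3. So r1c3=8.
Step 41. [r6c5∈{5}] r6c5's peers cover all but 5 ⇒ r6c5=5.
Step 42. [r6c7∈{7}] r6c7 has the single candidate 7 ⇒ r6c7=7.

Answer: 2 3 8 5 6 4 1 7 9 / 4 7 1 9 2 3 8 6 5 / 6 9 5 1 8 7 2 4 3 / 7 4 3 8 1 2 5 9 6 / 8 5 6 4 7 9 3 1 2 / 1 2 9 3 5 6 7 8 4 / 5 8 4 2 9 1 6 3 7 / 3 1 7 6 4 5 9 2 8 / 9 6 2 7 3 8 4 5 1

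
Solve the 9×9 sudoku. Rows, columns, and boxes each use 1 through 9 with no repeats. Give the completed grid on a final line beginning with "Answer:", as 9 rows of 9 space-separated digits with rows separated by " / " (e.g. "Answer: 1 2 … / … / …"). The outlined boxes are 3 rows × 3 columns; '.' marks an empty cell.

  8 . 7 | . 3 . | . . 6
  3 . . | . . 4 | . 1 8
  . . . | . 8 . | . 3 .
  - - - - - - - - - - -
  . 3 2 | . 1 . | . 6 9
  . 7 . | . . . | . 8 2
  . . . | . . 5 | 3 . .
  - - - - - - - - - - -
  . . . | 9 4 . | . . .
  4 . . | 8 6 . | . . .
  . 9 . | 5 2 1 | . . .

Step 1. [r6c4∈{2,4,6,7}] across row 6, 2 lands solely at r6c4, so r6c4=2.
Step 2. [r5c5∈{9}] r5c5 has the single candidate 9, so r5c5=9.
Step 3. [r4c1∈{5}] nothing but 5 survives at r4c1, so r4c1=5.
Step 4. [r5c7∈{1,4,5}] in row 5, 5 fits only at r5c7, so r5c7=5.
Step 5. [r6c9∈{1,4,7}] r6c9 is the only open cell in box 6 admitting 1, so r6c9=1.
Step 6. [r6c5∈{7}] r6c5 is down to just 7, so r6c5=7.
Step 7. [r4c7∈{4,7}] row 4 places 7 nowhere but r4c7 ⇒ r4c7=7.
Step 8. [r3c9∈{4,5,7}] in box 3, 7 fits only at r3c9. So r3c9=7.
Step 9. [r1c8∈{2,4,5,9}] across box 3, 5 lands solely at r1c8 ⇒ r1c8=5.
Step 10. [r5c4∈{3,4,6}] across col 4, 3 lands solely at r5c4, so r5c4=3.
Step 11. [r5c3∈{1,4,6}] across row 5, 4 lands solely at r5c3. So r5c3=4.
Step 12. [r8c8∈{2,7,9}] 9 has one home in col 8: r8c8, so r8c8=9.
Step 13. [r7c8∈{2,7}] r7c8 is the only open cell in col 8 admitting 2, so r7c8=2.
Step 14. [r3c1∈{1,2,6,9}] r3c1 is the only open cell in col 1 admitting 2 ⇒ r3c1=2.
Step 15. [r8c7∈{1}] only 1 remains possible at r8c7 ⇒ r8c7=1.
Step 16. [r9c9∈{3,4}] r9c9 is the only open cell in col 9 admitting 4. So r9c9=4.
Step 17. [r9c3∈{3,6,8}] across row 9, 3 lands solely at r9c3, so r9c3=3.
Step 18. [r8c3∈{5}] nothing but 5 survives at r8c3 ⇒ r8c3=5.
Step 19. [r3c2∈{1,4,5,6}] in row 3, 5 fits only at r3c2. So r3c2=5.
Step 20. [r2c2∈{6}] nothing but 6 survives at r2c2, so r2c2=6.
Step 21. [r2c3∈{9}] r2c3 has the single candidate 9 ⇒ r2c3=9.
Step 22. [r3c3∈{1}] only 1 remains possible at r3c3. So r3c3=1.
Step 23. [r5c1∈{1,6}] r5c1 is the only open cell in row 5 admitting 1, so r5c1=1.
Step 24. [r8c9∈{3}] only 3 remains possible at r8c9. So r8c9=3.
Step 25. [r1c6∈{2,9}] r1c6 is the only open cell in col 6 admitting 2, so r1c6=2.
Step 26. [r3c6∈{6,9}] col 6 places 9 nowhere but r3c6, so r3c6=9.
Step 27. [r9c7∈{6,8}] row 9 places 8 nowhere but r9c7. So r9c7=8.
Step 28. [r9c1∈{6,7}] in row 9, 6 fits only at r9c1 ⇒ r9c1=6.
Step 29. [r6c2∈{8}] nothing but 8 survives at r6c2, so r6c2=8.
Step 30. [r8c6∈{7}] r8c6's peers cover all but 7, so r8c6=7.
Step 31. [r1c7∈{4,9}] across row 1, 9 lands solely at r1c7 ⇒ r1c7=9.
Step 32. [r1c4∈{1}] r1c4 is down to just 1. So r1c4=1.
Step 33. [r3c4∈{6}] r3c4's peers cover all but 6 ⇒ r3c4=6.
Step 34. [r9c8∈{7}] r9c8 has the single candidate 7, so r9c8=7.
Step 35. [r4c4∈{4}] r4c4's peers cover all but 4, so r4c4=4.
Step 36. [r7c3∈{8}] r7c3 is down to just 8, so r7c3=8.
Step 37. [r6c1∈{9}] r6c1's peers cover all but 9. So r6c1=9.
Step 38. [r7c1∈{7}] r7c1's peers cover all but 7 ⇒ r7c1=7.
Step 39. [r2c5∈{5}] only 5 remains possible at r2c5. So r2c5=5.
Step 40. [r4c6∈{8}] nothing but 8 survives at r4c6 ⇒ r4c6=8.
Step 41. [r7c6∈{3}] r7c6 has the single candidate 3, so r7c6=3.
Step 42. [r8c2∈{2}] r8c2 has the single candidate 2, so r8c2=2.
Step 43. [r3c7∈{4}] nothing but 4 survives at r3c7, so r3c7=4.
Step 44. [r2c4∈{7}] nothing but 7 survives at r2c4, so r2c4=7.
Step 45. [r7c9∈{5}] r7c9 has the single candidate 5, so r7c9=5.
Step 46. [r6c3∈{6}] only 6 remains possible at r6c3. So r6c3=6.
Step 47. [r2c7∈{2}] r2c7 has the single candidate 2, so r2c7=2.
Step 48. [r6c8∈{4}] r6c8 has the single candidate 4. So r6c8=4.
Step 49. [r5c6∈{6}] nothing but 6 survives at r5c6 ⇒ r5c6=6.
Step 50. [r1c2∈{4}] r1c2 has the single candidate 4, so r1c2=4.
Step 51. [r7c7∈{6}] r7c7 has the single candidate 6, so r7c7=6.
Step 52. [r7c2∈{1}] r7c2 is down to just 1, so r7c2=1.

Answer: 8 4 7 1 3 2 9 5 6 / 3 6 9 7 5 4 2 1 8 / 2 5 1 6 8 9 4 3 7 / 5 3 2 4 1 8 7 6 9 / 1 7 4 3 9 6 5 8 2 / 9 8 6 2 7 5 3 4 1 / 7 1 8 9 4 3 6 2 5 / 4 2 5 8 6 7 1 9 3 / 6 9 3 5 2 1 8 7 4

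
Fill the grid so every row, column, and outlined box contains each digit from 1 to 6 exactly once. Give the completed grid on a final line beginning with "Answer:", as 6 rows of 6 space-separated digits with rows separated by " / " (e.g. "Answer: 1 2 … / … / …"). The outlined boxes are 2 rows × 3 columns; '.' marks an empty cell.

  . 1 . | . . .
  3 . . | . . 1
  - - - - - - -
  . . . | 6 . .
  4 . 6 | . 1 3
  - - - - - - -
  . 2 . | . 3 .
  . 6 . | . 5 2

Step 1. [r2c2∈{4,5}] r2c2 is the only open cell in col 2 admitting 4. So r2c2=4.
Step 2. [r6c1∈{1}] nothing but 1 survives at r6c1 ⇒ r6c1=1.
Step 3. [r6c4∈{4}] r6c4 is down to just 4. So r6c4=4.
Step 4. [r4c2∈{5}] r4c2 has the single candidate 5 ⇒ r4c2=5.
Step 5. [r1c1∈{2,5,6}] 6 has one home in col 1: r1c1 ⇒ r1c1=6.
Step 6. [r4c4∈{2}] r4c4's peers cover all but 2. So r4c4=2.
Step 7. [r2c4∈{5}] nothing but 5 survives at r2c4, so r2c4=5.
Step 8. [r2c3∈{2}] r2c3 is down to just 2. So r2c3=2.
Step 9. [r3c5∈{4}] r3c5's peers cover all but 4. So r3c5=4.
Step 10. [r5c3∈{4,5}] r5c3 is the only open cell in row 5 admitting 4. So r5c3=4.
Step 11. [r3c2∈{3}] nothing but 3 survives at r3c2. So r3c2=3.
Step 12. [r1c5∈{2}] r1c5's peers cover all but 2, so r1c5=2.
Step 13. [r5c6∈{6}] r5c6 has the single candidate 6, so r5c6=6.
Step 14. [r3c6∈{5}] r3c6's peers cover all but 5, so r3c6=5.
Step 15. [r5c1∈{5}] r5c1 is down to just 5. So r5c1=5.
Step 16. [r3c3∈{1}] only 1 remains possible at r3c3, so r3c3=1.
Step 17. [r3c1∈{2}] r3c1 has the single candidate 2. So r3c1=2.
Step 18. [r5c4∈{1}] r5c4 has the single candidate 1, so r5c4=1.
Step 19. [r1c4∈{3}] nothing but 3 survives at r1c4 ⇒ r1c4=3.
Step 20. [r2c5∈{6}] nothing but 6 survives at r2c5. So r2c5=6.
Step 21. [r6c3∈{3}] r6c3's peers cover all but 3. So r6c3=3.
Step 22. [r1c3∈{5}] nothing but 5 survives at r1c3 ⇒ r1c3=5.
Step 23. [r1c6∈{4}] r1c6 has the single candidate 4, so r1c6=4.

Answer: 6 1 5 3 2 4 / 3 4 2 5 6 1 / 2 3 1 6 4 5 / 4 5 6 2 1 3 / 5 2 4 1 3 6 / 1 6 3 4 5 2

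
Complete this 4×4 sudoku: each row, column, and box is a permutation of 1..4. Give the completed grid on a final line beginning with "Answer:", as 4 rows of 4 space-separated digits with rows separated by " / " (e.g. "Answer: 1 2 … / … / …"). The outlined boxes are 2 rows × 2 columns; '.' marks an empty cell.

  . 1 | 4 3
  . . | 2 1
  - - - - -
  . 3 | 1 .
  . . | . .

Step 1. [r4c2∈{2,4}] col 2 places 2 nowhere but r4c2 ⇒ r4c2=2.
Step 2. [r3c1∈{4}] only 4 remains possible at r3c1, so r3c1=4.
Step 3. [r4c3∈{3}] r4c3 has the single candidate 3, so r4c3=3.
Step 4. [r1c1∈{2}] nothing but 2 survives at r1c1 ⇒ r1c1=2.
Step 5. [r4c4∈{4}] nothing but 4 survives at r4c4. So r4c4=4.
Step 6. [r4c1∈{1}] nothing but 1 survives at r4c1. So r4c1=1.
Step 7. [r3c4∈{2}] only 2 remains possible at r3c4. So r3c4=2.
Step 8. [r2c1∈{3}] nothing but 3 survives at r2c1 ⇒ r2c1=3.
Step 9. [r2c2∈{4}] nothing but 4 survives at r2c2 ⇒ r2c2=4.

Answer: 2 1 4 3 / 3 4 2 1 / 4 3 1 2 / 1 2 3 4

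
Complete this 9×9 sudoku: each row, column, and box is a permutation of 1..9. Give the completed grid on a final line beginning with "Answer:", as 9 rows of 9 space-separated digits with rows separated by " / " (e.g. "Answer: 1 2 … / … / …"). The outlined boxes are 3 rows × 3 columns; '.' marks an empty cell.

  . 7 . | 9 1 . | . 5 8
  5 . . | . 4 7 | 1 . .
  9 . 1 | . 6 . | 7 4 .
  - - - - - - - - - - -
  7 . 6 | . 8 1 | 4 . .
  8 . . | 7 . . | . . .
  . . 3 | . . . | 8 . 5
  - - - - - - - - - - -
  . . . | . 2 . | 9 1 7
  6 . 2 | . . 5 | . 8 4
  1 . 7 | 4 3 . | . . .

Step 1. [r5c3∈{4,5,9}] in col 3, 9 fits only at r5c3, so r5c3=9.
Step 2. [r1c7∈{2,3,6}] in row 1, 6 fits only at r1c7, so r1c7=6.
Step 3. [r7c3∈{4,5,8}] across col 3, 5 lands solely at r7c3, so r7c3=5.
Step 4. [r3c4∈{2,3,5,8}] r3c4 is the only open cell in row 3 admitting 5 ⇒ r3c4=5.
Step 5. [r5c9∈{1,2,3,6}] across col 9, 1 lands solely at r5c9, so r5c9=1.
Step 6. [r9c9∈{2,6}] r9c9 is the only open cell in col 9 admitting 6 ⇒ r9c9=6.
Step 7. [r9c8∈{2}] r9c8 has the single candidate 2 ⇒ r9c8=2.
Step 8. [r5c7∈{2,3}] col 7 places 2 nowhere but r5c7. So r5c7=2.
Step 9. [r2c2∈{2,3,6,8}] 6 has one home in row 2: r2c2, so r2c2=6.
Step 10. [r6c5∈{9}] nothing but 9 survives at r6c5 ⇒ r6c5=9.
Step 11. [r2c3∈{8}] r2c3's peers cover all but 8, so r2c3=8.
Step 12. [r3c6∈{2,3,8}] row 3 places 8 nowhere but r3c6, so r3c6=8.
Step 13. [r7c6∈{6}] nothing but 6 survives at r7c6 ⇒ r7c6=6.
Step 14. [r6c2∈{1,2,4}] across row 6, 1 lands solely at r6c2, so r6c2=1.
Step 15. [r9c2∈{8,9}] in row 9, 8 fits only at r9c2 ⇒ r9c2=8.
Step 16. [r4c2∈{2,5}] r4c2 is the only open cell in row 4 admitting 5. So r4c2=5.
Step 17. [r4c4∈{2,3}] 2 has one home in row 4: r4c4. So r4c4=2.
Step 18. [r2c4∈{3}] r2c4 is down to just 3, so r2c4=3.
Step 19. [r1c1∈{2,3,4}] row 1 places 3 nowhere but r1c1. So r1c1=3.
Step 20. [r5c2∈{4}] r5c2's peers cover all but 4, so r5c2=4.
Step 21. [r2c9∈{2,9}] 2 has one home in row 2: r2c9. So r2c9=2.
Step 22. [r4c9∈{3,9}] col 9 places 9 nowhere but r4c9 ⇒ r4c9=9.
Step 23. [r5c8∈{3,6}] 6 has one home in row 5: r5c8 ⇒ r5c8=6.
Step 24. [r8c2∈{3,9}] 9 has one home in row 8: r8c2 ⇒ r8c2=9.
Step 25. [r2c8∈{9}] r2c8's peers cover all but 9 ⇒ r2c8=9.
Step 26. [r8c5∈{7}] r8c5 is down to just 7. So r8c5=7.
Step 27. [r7c4∈{8}] r7c4's peers cover all but 8, so r7c4=8.
Step 28. [r1c6∈{2}] r1c6 has the single candidate 2. So r1c6=2.
Step 29. [r6c4∈{6}] r6c4 is down to just 6 ⇒ r6c4=6.
Step 30. [r3c9∈{3}] only 3 remains possible at r3c9 ⇒ r3c9=3.
Step 31. [r9c7∈{5}] only 5 remains possible at r9c7. So r9c7=5.
Step 32. [r7c2∈{3}] r7c2 is down to just 3, so r7c2=3.
Step 33. [r3c2∈{2}] r3c2 has the single candidate 2 ⇒ r3c2=2.
Step 34. [r6c6∈{4}] r6c6 has the single candidate 4. So r6c6=4.
Step 35. [r6c1∈{2}] only 2 remains possible at r6c1, so r6c1=2.
Step 36. [r7c1∈{4}] r7c1 is down to just 4 ⇒ r7c1=4.
Step 37. [r8c7∈{3}] nothing but 3 survives at r8c7 ⇒ r8c7=3.
Step 38. [r5c5∈{5}] only 5 remains possible at r5c5 ⇒ r5c5=5.
Step 39. [r1c3∈{4}] nothing but 4 survives at r1c3, so r1c3=4.
Step 40. [r9c6∈{9}] r9c6's peers cover all but 9, so r9c6=9.
Step 41. [r4c8∈{3}] r4c8's peers cover all but 3 ⇒ r4c8=3.
Step 42. [r6c8∈{7}] nothing but 7 survives at r6c8, so r6c8=7.
Step 43. [r5c6∈{3}] only 3 remains possible at r5c6 ⇒ r5c6=3.
Step 44. [r8c4∈{1}] r8c4's peers cover all but 1 ⇒ r8c4=1.

Answer: 3 7 4 9 1 2 6 5 8 / 5 6 8 3 4 7 1 9 2 / 9 2 1 5 6 8 7 4 3 / 7 5 6 2 8 1 4 3 9 / 8 4 9 7 5 3 2 6 1 / 2 1 3 6 9 4 8 7 5 / 4 3 5 8 2 6 9 1 7 / 6 9 2 1 7 5 3 8 4 / 1 8 7 4 3 9 5 2 6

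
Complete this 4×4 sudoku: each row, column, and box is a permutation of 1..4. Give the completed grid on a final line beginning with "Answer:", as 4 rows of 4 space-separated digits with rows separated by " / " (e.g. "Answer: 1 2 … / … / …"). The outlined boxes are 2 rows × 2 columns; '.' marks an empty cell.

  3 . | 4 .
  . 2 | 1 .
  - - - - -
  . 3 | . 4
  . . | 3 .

Step 1. [r4c4∈{1,2}] in col 4, 1 fits only at r4c4 ⇒ r4c4=1.
Step 2. [r4c1∈{2,4}] r4c1 is the only open cell in row 4 admitting 2, so r4c1=2.
Step 3. [r1c2∈{1}] only 1 remains possible at r1c2. So r1c2=1.
Step 4. [r2c1∈{4}] only 4 remains possible at r2c1, so r2c1=4.
Step 5. [r4c2∈{4}] r4c2 has the single candidate 4 ⇒ r4c2=4.
Step 6. [r1c4∈{2}] r1c4 is down to just 2 ⇒ r1c4=2.
Step 7. [r2c4∈{3}] only 3 remains possible at r2c4, so r2c4=3.
Step 8. [r3c3∈{2}] only 2 remains possible at r3c3. So r3c3=2.
Step 9. [r3c1∈{1}] r3c1 is down to just 1, so r3c1=1.

Answer: 3 1 4 2 / 4 2 1 3 / 1 3 2 4 / 2 4 3 1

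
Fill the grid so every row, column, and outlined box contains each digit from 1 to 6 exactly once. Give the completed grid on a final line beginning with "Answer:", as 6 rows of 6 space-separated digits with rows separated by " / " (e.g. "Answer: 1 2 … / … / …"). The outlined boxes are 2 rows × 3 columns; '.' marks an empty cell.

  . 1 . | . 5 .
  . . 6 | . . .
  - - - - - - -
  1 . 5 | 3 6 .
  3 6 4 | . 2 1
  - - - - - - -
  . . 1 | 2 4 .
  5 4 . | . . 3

Step 1. [r6c4∈{1,6}] in row 6, 6 fits only at r6c4, so r6c4=6.
Step 2. [r1c4∈{4}] r1c4 is down to just 4. So r1c4=4.
Step 3. [r1c1∈{2}] r1c1 has the single candidate 2, so r1c1=2.
Step 4. [r2c5∈{1,3}] 3 has one home in col 5: r2c5, so r2c5=3.
Step 5. [r2c1∈{4}] r2c1's peers cover all but 4. So r2c1=4.
Step 6. [r5c1∈{6}] only 6 remains possible at r5c1, so r5c1=6.
Step 7. [r6c3∈{2}] r6c3 has the single candidate 2. So r6c3=2.
Step 8. [r2c4∈{1}] only 1 remains possible at r2c4 ⇒ r2c4=1.
Step 9. [r2c6∈{2}] r2c6 has the single candidate 2. So r2c6=2.
Step 10. [r6c5∈{1}] r6c5 has the single candidate 1. So r6c5=1.
Step 11. [r1c3∈{3}] r1c3 is down to just 3, so r1c3=3.
Step 12. [r3c6∈{4}] r3c6 has the single candidate 4 ⇒ r3c6=4.
Step 13. [r3c2∈{2}] only 2 remains possible at r3c2, so r3c2=2.
Step 14. [r4c4∈{5}] nothing but 5 survives at r4c4. So r4c4=5.
Step 15. [r5c6∈{5}] r5c6 is down to just 5, so r5c6=5.
Step 16. [r2c2∈{5}] nothing but 5 survives at r2c2 ⇒ r2c2=5.
Step 17. [r1c6∈{6}] r1c6 is down to just 6, so r1c6=6.
Step 18. [r5c2∈{3}] r5c2's peers cover all but 3, so r5c2=3.

Answer: 2 1 3 4 5 6 / 4 5 6 1 3 2 / 1 2 5 3 6 4 / 3 6 4 5 2 1 / 6 3 1 2 4 5 / 5 4 2 6 1 3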